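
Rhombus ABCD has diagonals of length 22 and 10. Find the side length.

In a rhombus, the diagonals bisect each other perpendicularly, creating four congruent right triangles.
Each triangle has legs 11 (half of 22) and 5 (half of 10).
The hypotenuse of each right triangle is a side of the rhombus:
side = sqrt(11^2 + 5^2) = sqrt(146)

sqrt(146)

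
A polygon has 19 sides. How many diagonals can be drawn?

The number of diagonals in an n-gon is n(n - 3)/2.
For n = 19: 19(19 - 3)/2 = 19 × 16 / 2 = 152.

152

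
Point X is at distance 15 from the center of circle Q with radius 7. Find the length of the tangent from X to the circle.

The tangent, radius, and line from the external point to the center form a right triangle.
The right angle is where the tangent meets the radius.
By the Pythagorean theorem: tangent² + 7² = 15²
tangent² = 225 - 49 = 176
tangent = 4*sqrt(11)

4*sqrt(11)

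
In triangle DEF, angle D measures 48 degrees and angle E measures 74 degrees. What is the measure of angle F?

The interior angles sum to 180°: angle F = 180 - 48 - 74 = 58°.
The triangle is acute (angles 48°, 74°, 58°).

58 degrees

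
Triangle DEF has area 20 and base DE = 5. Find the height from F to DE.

Rearranging the area formula Area = (1/2) * base * height:
height = 2 * Area / base = 2 * 20 / 5 = 8.

8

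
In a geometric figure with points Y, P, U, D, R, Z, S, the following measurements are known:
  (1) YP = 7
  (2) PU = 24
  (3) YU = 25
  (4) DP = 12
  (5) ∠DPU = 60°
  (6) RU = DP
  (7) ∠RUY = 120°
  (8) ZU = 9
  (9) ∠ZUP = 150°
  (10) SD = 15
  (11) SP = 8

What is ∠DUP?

Step 1: By the law of cosines on triangle UPD: UD² = 24² + 12² − 2·24·12·cos(60°) = 432, so UD = 12·√3.
Step 2: By the inverse law of cosines on triangle DUP: cos(∠DUP) = ((12·√3)² + 24² − 12²) / (2·12·√3·24) = 864/997.66 = 0.866, so ∠DUP = 30°.

Therefore, the measure of angle ∠DUP = 30°.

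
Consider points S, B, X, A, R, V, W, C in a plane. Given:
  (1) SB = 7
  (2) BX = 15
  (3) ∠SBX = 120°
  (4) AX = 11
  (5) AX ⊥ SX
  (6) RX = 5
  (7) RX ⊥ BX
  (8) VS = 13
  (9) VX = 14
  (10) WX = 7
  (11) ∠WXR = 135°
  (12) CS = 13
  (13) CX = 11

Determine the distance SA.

Step 1: By the law of cosines on triangle SBX: SX² = 7² + 15² − 2·7·15·cos(120°) = 379, so SX ≈ 19.47.
Step 2: By the law of cosines on triangle SXA: SA² = 19.47² + 11² − 2·19.47·11·cos(90°) = 500, so SA = 10·√5.

Therefore, the length of SA = 10·√5.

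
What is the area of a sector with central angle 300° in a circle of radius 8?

Sector area = π(8²)(5/6) = 160*pi/3

160*pi/3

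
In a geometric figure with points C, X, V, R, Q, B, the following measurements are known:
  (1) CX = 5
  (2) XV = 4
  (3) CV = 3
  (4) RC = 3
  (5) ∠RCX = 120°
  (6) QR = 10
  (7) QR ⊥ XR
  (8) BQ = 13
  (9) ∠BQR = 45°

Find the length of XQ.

Step 1: By the law of cosines on triangle XCR: XR² = 5² + 3² − 2·5·3·cos(120°) = 49, so XR = 7.
Step 2: By the law of cosines on triangle XRQ: XQ² = 7² + 10² − 2·7·10·cos(90°) = 149, so XQ = √149.

Therefore, the length of XQ = √149.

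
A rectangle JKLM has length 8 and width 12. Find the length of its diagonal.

A rectangle's diagonal splits it into two right triangles, with the diagonal as the hypotenuse.
By the Pythagorean theorem, d^2 = 8^2 + 12^2 = 208.
Therefore d = sqrt(208) = 4*sqrt(13).

4*sqrt(13)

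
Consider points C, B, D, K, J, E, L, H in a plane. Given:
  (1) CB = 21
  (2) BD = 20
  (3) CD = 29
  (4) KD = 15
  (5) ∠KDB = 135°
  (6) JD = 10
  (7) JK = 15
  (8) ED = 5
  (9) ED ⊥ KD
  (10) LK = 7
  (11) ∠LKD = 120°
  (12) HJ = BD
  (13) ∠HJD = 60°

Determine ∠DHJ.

From the given relations: HJ = BD = 20.
Step 1: By the law of cosines on triangle HJD: HD² = 20² + 10² − 2·20·10·cos(60°) = 300, so HD = 10·√3.
Step 2: By the inverse law of cosines on triangle DHJ: cos(∠DHJ) = ((10·√3)² + 20² − 10²) / (2·10·√3·20) = 600/692.82 = 0.866, so ∠DHJ = 30°.

Therefore, the measure of angle ∠DHJ = 30°.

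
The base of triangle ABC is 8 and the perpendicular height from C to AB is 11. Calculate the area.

Area = (1/2)(8)(11) = 44

44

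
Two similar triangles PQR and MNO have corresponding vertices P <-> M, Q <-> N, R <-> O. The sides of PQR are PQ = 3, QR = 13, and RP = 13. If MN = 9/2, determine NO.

Similar triangles have proportional sides. Setting up the proportion:
MN / PQ = NO / QR
9/2 / 3 = NO / 13
NO = 13 * 9/2 / 3 = 39/2.

39/2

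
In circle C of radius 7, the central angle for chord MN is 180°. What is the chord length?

Chord length = 2r sin(θ/2)
= 2 × 7 × sin(180°/2)
= 2 × 7 × sin(90°)
= 14

14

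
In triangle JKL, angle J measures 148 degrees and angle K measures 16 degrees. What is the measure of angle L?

The interior angles sum to 180°: angle L = 180 - 148 - 16 = 16°.
The triangle is obtuse (angles 148°, 16°, 16°).

16 degrees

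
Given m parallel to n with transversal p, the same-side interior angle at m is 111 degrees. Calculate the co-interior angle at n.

Co-interior angles (same-side interior) formed by parallel lines and a transversal are supplementary (sum to 180 degrees).
The given angle is 111 degrees.
The co-interior angle = 180 - 111 = 69 degrees.

69 degrees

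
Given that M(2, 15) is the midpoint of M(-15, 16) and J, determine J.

Using the midpoint formula: M = ((x1 + x2)/2, (y1 + y2)/2)
We know M = (2, 15) and M = (-15, 16)
For x: 2 = (-15 + x2)/2, so x2 = 2*2 - -15 = 19
For y: 15 = (16 + y2)/2, so y2 = 2*15 - 16 = 14
J = (19, 14)

(19, 14)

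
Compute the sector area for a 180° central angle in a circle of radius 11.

Sector area = π(11²)(1/2) = 121*pi/2

121*pi/2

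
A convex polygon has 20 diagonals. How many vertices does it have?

Using d = n(n - 3)/2, we solve 20 = n(n - 3)/2.
So n(n - 3) = 40.
Testing n = 8: 8 * 5 = 40 = 40. Correct.
The polygon has 8 sides.

8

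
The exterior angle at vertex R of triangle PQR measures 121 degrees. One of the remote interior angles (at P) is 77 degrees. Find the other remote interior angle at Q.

By the exterior angle theorem: exterior angle = sum of remote interior angles.
121 = 77 + angle Q
angle Q = 121 - 77 = 44 degrees

44 degrees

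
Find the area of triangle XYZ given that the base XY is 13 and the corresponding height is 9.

Area = (1/2) * base * height
Area = (1/2) * 13 * 9
Area = 117/2

117/2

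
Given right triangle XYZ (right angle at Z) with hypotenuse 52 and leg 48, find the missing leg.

YZ = sqrt(52^2 - 48^2) = sqrt(400) = 20

20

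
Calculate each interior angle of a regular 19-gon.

Each interior angle of a regular n-gon is (n - 2) * 180 / n.
For n = 19: (19 - 2) * 180 / 19 = 3060/19 = 3060/19 degrees.

3060/19 degrees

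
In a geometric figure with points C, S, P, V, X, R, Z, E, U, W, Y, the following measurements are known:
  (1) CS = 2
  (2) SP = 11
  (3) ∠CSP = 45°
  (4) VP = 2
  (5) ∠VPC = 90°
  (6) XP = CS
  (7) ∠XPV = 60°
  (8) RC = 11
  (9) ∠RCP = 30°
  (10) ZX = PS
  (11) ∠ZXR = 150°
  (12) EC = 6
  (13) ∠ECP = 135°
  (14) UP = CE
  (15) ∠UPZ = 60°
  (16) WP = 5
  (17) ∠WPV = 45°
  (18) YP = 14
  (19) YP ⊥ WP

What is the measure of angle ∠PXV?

From the given relations: XP = CS = 2.
Step 1: By the law of cosines on triangle XPV: XV² = 2² + 2² − 2·2·2·cos(60°) = 4, so XV = 2.
Step 2: By the inverse law of cosines on triangle PXV: cos(∠PXV) = (2² + 2² − 2²) / (2·2·2) = 4/8 = 0.5, so ∠PXV = 60°.

Therefore, the measure of angle ∠PXV = 60°.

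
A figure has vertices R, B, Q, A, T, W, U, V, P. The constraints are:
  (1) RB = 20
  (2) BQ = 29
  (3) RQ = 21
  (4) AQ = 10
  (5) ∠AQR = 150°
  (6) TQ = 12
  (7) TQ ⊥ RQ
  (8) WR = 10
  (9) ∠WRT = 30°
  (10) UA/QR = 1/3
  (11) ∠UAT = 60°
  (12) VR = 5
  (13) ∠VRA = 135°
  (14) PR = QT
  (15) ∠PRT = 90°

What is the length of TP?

From the given relations: PR = QT = 12.
Step 1: By the law of cosines on triangle RQT: RT² = 21² + 12² − 2·21·12·cos(90°) = 585, so RT = 3·√65.
Step 2: By the law of cosines on triangle TRP: TP² = (3·√65)² + 12² − 2·3·√65·12·cos(90°) = 729, so TP = 27.

Therefore, the length of TP = 27.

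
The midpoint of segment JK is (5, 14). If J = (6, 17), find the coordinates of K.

Using the midpoint formula: M = ((x1 + x2)/2, (y1 + y2)/2)
We know M = (5, 14) and J = (6, 17)
For x: 5 = (6 + x2)/2, so x2 = 2*5 - 6 = 4
For y: 14 = (17 + y2)/2, so y2 = 2*14 - 17 = 11
K = (4, 11)

(4, 11)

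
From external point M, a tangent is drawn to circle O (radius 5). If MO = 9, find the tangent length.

The tangent, radius, and line from the external point to the center form a right triangle.
The right angle is where the tangent meets the radius.
By the Pythagorean theorem: tangent² + 5² = 9²
tangent² = 81 - 25 = 56
tangent = 2*sqrt(14)

2*sqrt(14)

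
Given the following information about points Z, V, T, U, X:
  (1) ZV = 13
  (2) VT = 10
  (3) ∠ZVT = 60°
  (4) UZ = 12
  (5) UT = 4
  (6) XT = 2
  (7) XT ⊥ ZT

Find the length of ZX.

Step 1: By the law of cosines on triangle ZVT: ZT² = 13² + 10² − 2·13·10·cos(60°) = 139, so ZT = √139.
Step 2: By the law of cosines on triangle ZTX: ZX² = √139² + 2² − 2·√139·2·cos(90°) = 143, so ZX = √143.

Therefore, the length of ZX = √143.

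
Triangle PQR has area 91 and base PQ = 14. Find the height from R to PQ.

height = 2 * 91 / 14 = 13

13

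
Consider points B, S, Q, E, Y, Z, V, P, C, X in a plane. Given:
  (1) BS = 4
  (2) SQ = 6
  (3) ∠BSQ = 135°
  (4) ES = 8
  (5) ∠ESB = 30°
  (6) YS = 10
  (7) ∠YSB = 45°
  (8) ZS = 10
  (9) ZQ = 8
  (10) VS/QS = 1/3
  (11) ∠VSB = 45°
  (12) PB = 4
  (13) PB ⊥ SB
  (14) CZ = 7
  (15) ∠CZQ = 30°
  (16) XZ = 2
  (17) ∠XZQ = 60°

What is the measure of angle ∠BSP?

Step 1: By the law of cosines on triangle SBP: SP² = 4² + 4² − 2·4·4·cos(90°) = 32, so SP = 4·√2.
Step 2: By the inverse law of cosines on triangle BSP: cos(∠BSP) = (4² + (4·√2)² − 4²) / (2·4·4·√2) = 32/45.25 = 0.7071, so ∠BSP = 45°.

Therefore, the measure of angle ∠BSP = 45°.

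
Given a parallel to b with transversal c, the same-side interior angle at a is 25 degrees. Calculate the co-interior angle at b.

Co-interior angles (same-side interior) formed by parallel lines and a transversal are supplementary (sum to 180 degrees).
The given angle is 25 degrees.
The co-interior angle = 180 - 25 = 155 degrees.

155 degrees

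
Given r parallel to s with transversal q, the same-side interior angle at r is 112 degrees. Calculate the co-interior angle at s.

Co-interior angles sum to 180: 180 - 112 = 68 degrees.

68 degrees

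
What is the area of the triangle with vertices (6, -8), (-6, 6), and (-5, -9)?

Using the Shoelace formula for a triangle:
Area = (1/2)|x0(y1 - y2) + x1(y2 - y0) + x2(y0 - y1)|
Area = (1/2)|6(6 - -9) + -6(-9 - -8) + -5(-8 - 6)|
Area = (1/2)|90 + 6 + 70|
Area = (1/2)|166|
Area = (1/2)(166)
Area = 83

83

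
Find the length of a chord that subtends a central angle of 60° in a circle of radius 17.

Chord length = 2r sin(θ/2)
= 2 × 17 × sin(60°/2)
= 2 × 17 × sin(30°)
= 17

17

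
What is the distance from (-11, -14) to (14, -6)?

d = sqrt((14 - -11)^2 + (-6 - -14)^2)
d = sqrt(25^2 + 8^2)
d = sqrt(625 + 64)
d = sqrt(689)

sqrt(689)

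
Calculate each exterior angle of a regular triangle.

Each exterior angle of a regular n-gon is 360 / n.
For n = 3: 360 / 3 = 120 degrees.

120 degrees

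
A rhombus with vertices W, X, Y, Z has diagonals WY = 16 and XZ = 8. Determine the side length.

The diagonals of a rhombus bisect each other at right angles.
Half-diagonals: 16/2 = 8 and 8/2 = 4
side = sqrt(8^2 + 4^2)
side = sqrt(64 + 16)
side = sqrt(80) = 4*sqrt(5)

4*sqrt(5)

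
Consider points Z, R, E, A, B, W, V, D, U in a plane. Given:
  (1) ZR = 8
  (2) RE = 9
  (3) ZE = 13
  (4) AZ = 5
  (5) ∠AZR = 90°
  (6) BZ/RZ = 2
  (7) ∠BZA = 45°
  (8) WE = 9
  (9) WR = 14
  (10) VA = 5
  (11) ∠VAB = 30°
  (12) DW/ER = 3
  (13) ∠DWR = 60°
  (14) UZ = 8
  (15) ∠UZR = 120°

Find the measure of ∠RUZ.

Step 1: By the law of cosines on triangle UZR: UR² = 8² + 8² − 2·8·8·cos(120°) = 192, so UR = 8·√3.
Step 2: By the inverse law of cosines on triangle RUZ: cos(∠RUZ) = ((8·√3)² + 8² − 8²) / (2·8·√3·8) = 192/221.7 = 0.866, so ∠RUZ = 30°.

Therefore, the measure of angle ∠RUZ = 30°.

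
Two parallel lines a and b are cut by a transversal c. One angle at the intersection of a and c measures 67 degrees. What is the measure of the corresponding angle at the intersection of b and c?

Corresponding angles formed by parallel lines and a transversal are equal.
The given angle is 67 degrees.
The corresponding angle = 67 degrees.

67 degrees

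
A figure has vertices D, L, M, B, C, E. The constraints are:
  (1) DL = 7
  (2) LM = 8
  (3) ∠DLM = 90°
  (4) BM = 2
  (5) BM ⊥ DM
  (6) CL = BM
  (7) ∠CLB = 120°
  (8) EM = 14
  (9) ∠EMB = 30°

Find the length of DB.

Step 1: By the law of cosines on triangle DLM: DM² = 7² + 8² − 2·7·8·cos(90°) = 113, so DM = √113.
Step 2: By the law of cosines on triangle DMB: DB² = √113² + 2² − 2·√113·2·cos(90°) = 117, so DB = 3·√13.

Therefore, the length of DB = 3·√13.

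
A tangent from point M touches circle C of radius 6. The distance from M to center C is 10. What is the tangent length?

tangent = √(d² - r²) = √(10² - 6²) = √(100 - 36) = √64 = 8

8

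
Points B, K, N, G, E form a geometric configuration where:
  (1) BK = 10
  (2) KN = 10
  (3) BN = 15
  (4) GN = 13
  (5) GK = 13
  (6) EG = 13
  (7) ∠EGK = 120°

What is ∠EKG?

Step 1: By the law of cosines on triangle KGE: KE² = 13² + 13² − 2·13·13·cos(120°) = 507, so KE = 13·√3.
Step 2: By the inverse law of cosines on triangle EKG: cos(∠EKG) = ((13·√3)² + 13² − 13²) / (2·13·√3·13) = 507/585.43 = 0.866, so ∠EKG = 30°.

Therefore, the measure of angle ∠EKG = 30°.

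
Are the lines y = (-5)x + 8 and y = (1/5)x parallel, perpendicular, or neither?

Slope of line 1: m1 = -5
Slope of line 2: m2 = 1/5
m1 * m2 = (-5) * (1/5) = -1 = -1, so the lines are perpendicular.

Perpendicular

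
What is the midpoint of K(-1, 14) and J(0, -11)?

The midpoint is the average of the coordinates:
x: (-1 + 0)/2 = -1/2
y: (14 + -11)/2 = 3/2
Midpoint = (-1/2, 3/2)

(-1/2, 3/2)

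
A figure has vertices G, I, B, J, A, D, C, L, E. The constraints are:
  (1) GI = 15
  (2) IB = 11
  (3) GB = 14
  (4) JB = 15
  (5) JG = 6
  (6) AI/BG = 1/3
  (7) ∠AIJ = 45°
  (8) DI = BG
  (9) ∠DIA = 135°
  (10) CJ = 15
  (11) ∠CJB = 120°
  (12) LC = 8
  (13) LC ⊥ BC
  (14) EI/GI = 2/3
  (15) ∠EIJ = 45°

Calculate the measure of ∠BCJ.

Step 1: By the law of cosines on triangle CJB: CB² = 15² + 15² − 2·15·15·cos(120°) = 675, so CB = 15·√3.
Step 2: By the inverse law of cosines on triangle BCJ: cos(∠BCJ) = ((15·√3)² + 15² − 15²) / (2·15·√3·15) = 675/779.42 = 0.866, so ∠BCJ = 30°.

Therefore, the measure of angle ∠BCJ = 30°.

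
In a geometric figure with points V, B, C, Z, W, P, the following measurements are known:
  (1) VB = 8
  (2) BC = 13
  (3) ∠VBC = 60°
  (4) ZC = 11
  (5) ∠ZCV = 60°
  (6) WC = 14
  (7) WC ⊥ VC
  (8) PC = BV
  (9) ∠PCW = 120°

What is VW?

Step 1: By the law of cosines on triangle CBV: CV² = 13² + 8² − 2·13·8·cos(60°) = 129, so CV = √129.
Step 2: By the law of cosines on triangle VCW: VW² = √129² + 14² − 2·√129·14·cos(90°) = 325, so VW = 5·√13.

Therefore, the length of VW = 5·√13.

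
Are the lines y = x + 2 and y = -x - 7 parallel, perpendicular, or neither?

Slope of line 1: m1 = 1
Slope of line 2: m2 = -1
m1 * m2 = (1) * (-1) = -1 = -1, so the lines are perpendicular.

Perpendicular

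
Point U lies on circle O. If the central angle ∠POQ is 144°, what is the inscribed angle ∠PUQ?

An inscribed angle intercepts an arc from a point on the circle, while the central angle intercepts the same arc from the center.
The inscribed angle is always half the central angle: 144° / 2 = 72°.

72°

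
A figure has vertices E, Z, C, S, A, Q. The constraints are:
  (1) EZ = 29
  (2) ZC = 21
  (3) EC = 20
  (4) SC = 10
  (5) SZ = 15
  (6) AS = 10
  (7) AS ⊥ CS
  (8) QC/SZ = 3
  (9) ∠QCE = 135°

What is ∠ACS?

Step 1: By the law of cosines on triangle CSA: CA² = 10² + 10² − 2·10·10·cos(90°) = 200, so CA = 10·√2.
Step 2: By the inverse law of cosines on triangle ACS: cos(∠ACS) = ((10·√2)² + 10² − 10²) / (2·10·√2·10) = 200/282.84 = 0.7071, so ∠ACS = 45°.

Therefore, the measure of angle ∠ACS = 45°.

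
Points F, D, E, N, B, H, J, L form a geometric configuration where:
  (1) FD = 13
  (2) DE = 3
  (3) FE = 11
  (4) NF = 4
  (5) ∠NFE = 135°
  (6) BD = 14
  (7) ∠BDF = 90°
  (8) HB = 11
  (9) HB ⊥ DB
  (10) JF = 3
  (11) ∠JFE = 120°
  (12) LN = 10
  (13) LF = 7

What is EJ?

Step 1: By the law of cosines on triangle EFJ: EJ² = 11² + 3² − 2·11·3·cos(120°) = 163, so EJ = √163.

Therefore, the length of EJ = √163.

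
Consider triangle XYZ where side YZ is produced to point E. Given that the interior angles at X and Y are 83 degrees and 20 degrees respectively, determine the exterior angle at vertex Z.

By the exterior angle theorem, an exterior angle of a triangle equals the sum of the two remote interior angles.
Exterior angle = angle X + angle Y
Exterior angle = 83 + 20 = 103 degrees

103 degrees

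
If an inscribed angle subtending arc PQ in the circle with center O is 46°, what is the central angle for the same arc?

The inscribed angle theorem states that a central angle is always twice any inscribed angle that subtends the same arc.
Since the inscribed angle is 46°, the central angle = 2 × 46° = 92°.

92°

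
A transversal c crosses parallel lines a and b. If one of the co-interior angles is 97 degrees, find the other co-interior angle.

Co-interior (same-side interior) angles are between the parallel lines on the same side of the transversal.
Unlike corresponding or alternate interior angles, they are supplementary rather than equal.
So the angle = 180 - 97 = 83 degrees.

83 degrees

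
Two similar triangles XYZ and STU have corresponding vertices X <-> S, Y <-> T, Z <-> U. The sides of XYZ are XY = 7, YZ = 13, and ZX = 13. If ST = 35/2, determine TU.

k = 35/2/7 = 5/2. TU = 5/2 * 13 = 65/2.

65/2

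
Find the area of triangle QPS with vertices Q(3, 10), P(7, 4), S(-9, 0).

Using the Shoelace formula for a triangle:
Area = (1/2)|x0(y1 - y2) + x1(y2 - y0) + x2(y0 - y1)|
Area = (1/2)|3(4 - 0) + 7(0 - 10) + -9(10 - 4)|
Area = (1/2)|12 + -70 + -54|
Area = (1/2)|-112|
Area = (1/2)(112)
Area = 56

56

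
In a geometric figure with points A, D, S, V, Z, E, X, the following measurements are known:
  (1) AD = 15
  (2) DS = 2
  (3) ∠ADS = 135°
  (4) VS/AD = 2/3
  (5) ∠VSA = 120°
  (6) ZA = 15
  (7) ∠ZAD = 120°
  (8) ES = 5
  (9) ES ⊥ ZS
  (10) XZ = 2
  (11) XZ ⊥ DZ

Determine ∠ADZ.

Step 1: By the law of cosines on triangle DAZ: DZ² = 15² + 15² − 2·15·15·cos(120°) = 675, so DZ = 15·√3.
Step 2: By the inverse law of cosines on triangle ADZ: cos(∠ADZ) = (15² + (15·√3)² − 15²) / (2·15·15·√3) = 675/779.42 = 0.866, so ∠ADZ = 30°.

Therefore, the measure of angle ∠ADZ = 30°.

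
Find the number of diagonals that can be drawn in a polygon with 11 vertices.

The number of diagonals in an n-gon is n(n - 3)/2.
For n = 11: 11(11 - 3)/2 = 11 × 8 / 2 = 44.

44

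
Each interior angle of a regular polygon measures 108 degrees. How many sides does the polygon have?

Exterior angle = 180 - 108 = 72. n = 360 / 72 = 5.

5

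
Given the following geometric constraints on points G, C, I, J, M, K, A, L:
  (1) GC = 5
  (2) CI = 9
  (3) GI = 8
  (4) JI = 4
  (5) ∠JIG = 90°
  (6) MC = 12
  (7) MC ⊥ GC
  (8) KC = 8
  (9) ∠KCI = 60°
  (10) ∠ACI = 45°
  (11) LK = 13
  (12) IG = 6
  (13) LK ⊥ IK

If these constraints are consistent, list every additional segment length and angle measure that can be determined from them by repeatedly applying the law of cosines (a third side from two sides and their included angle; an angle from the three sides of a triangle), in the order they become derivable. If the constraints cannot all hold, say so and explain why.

These constraints are not satisfiable: (3) GI = 8 and (12) IG = 6 assign two different lengths to the same segment. No planar figure meets all of them, so nothing further can be derived.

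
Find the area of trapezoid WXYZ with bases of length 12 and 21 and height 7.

Area = (12 + 21) * 7 / 2 = 231 / 2 = 231/2

231/2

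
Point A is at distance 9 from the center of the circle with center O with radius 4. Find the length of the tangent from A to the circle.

Let T be the point of tangency. Then OT ⊥ AT (radius ⊥ tangent).
In right triangle OTA: OA² = OT² + AT²
9² = 4² + AT²
AT² = 65, AT = sqrt(65)

sqrt(65)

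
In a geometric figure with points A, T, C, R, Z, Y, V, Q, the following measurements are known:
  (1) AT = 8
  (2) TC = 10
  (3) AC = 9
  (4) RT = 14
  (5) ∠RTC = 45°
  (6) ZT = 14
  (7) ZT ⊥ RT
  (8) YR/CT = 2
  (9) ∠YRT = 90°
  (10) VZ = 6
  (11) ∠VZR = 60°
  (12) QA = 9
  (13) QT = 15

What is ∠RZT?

Step 1: By the law of cosines on triangle ZTR: ZR² = 14² + 14² − 2·14·14·cos(90°) = 392, so ZR = 14·√2.
Step 2: By the inverse law of cosines on triangle RZT: cos(∠RZT) = ((14·√2)² + 14² − 14²) / (2·14·√2·14) = 392/554.37 = 0.7071, so ∠RZT = 45°.

Therefore, the measure of angle ∠RZT = 45°.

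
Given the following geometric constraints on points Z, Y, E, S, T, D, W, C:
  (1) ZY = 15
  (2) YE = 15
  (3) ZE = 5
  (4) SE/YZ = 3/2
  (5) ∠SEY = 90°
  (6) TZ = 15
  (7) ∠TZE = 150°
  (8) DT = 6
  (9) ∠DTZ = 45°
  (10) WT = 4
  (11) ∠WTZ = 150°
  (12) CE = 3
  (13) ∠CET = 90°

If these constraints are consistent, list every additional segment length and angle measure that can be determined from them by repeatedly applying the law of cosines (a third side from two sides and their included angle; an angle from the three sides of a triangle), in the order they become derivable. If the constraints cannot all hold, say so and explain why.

The constraints are consistent. Derivable facts, in order:
After 1 step:
- ET ≈ 19.49
- YS ≈ 27.04
- ZD ≈ 11.56
- ZW ≈ 18.57
- ∠EYZ = 19.19°
- ∠EZY = 80.41°
- ∠YEZ = 80.41°
After 2 steps:
- TC ≈ 19.72
- ∠DZT = 21.52°
- ∠ESY = 33.69°
- ∠ETZ = 7.37°
- ∠EYS = 56.31°
- ∠TDZ = 113.48°
- ∠TEZ = 22.63°
- ∠TWZ = 23.82°
- ∠TZW = 6.18°
After 3 steps:
- ∠CTE = 8.75°
- ∠ECT = 81.25°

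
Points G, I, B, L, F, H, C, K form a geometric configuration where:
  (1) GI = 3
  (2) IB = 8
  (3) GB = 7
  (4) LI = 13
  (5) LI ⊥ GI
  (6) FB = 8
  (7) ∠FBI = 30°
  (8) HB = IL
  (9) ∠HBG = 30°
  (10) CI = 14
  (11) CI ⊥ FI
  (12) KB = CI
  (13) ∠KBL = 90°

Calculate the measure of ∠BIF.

Step 1: By the law of cosines on triangle IBF: IF² = 8² + 8² − 2·8·8·cos(30°) = 17.15, so IF ≈ 4.14.
Step 2: By the inverse law of cosines on triangle BIF: cos(∠BIF) = (8² + 4.14² − 8²) / (2·8·4.14) = 17.15/66.26 = 0.2588, so ∠BIF = 75°.

Therefore, the measure of angle ∠BIF = 75°.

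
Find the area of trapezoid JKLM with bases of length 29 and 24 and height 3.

A trapezoid's area equals the midsegment times the height.
The midsegment is (29 + 24) / 2 = 53/2.
Area = 53/2 * 3 = 159/2.

159/2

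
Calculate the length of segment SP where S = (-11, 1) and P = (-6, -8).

d = sqrt((5)^2 + (-9)^2) = sqrt(106)

sqrt(106)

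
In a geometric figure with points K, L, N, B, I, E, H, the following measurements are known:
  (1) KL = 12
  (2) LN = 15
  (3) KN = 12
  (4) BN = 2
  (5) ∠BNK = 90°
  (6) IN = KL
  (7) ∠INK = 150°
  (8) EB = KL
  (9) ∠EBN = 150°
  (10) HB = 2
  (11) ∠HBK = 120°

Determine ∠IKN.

From the given relations: IN = KL = 12.
Step 1: By the law of cosines on triangle KNI: KI² = 12² + 12² − 2·12·12·cos(150°) = 537.42, so KI ≈ 23.18.
Step 2: By the inverse law of cosines on triangle IKN: cos(∠IKN) = (23.18² + 12² − 12²) / (2·23.18·12) = 537.42/556.37 = 0.9659, so ∠IKN = 15°.

Therefore, the measure of angle ∠IKN = 15°.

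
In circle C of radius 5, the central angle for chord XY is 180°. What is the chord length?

Drop a perpendicular from the center to the chord, bisecting both the chord and the central angle.
Each half-chord = r sin(θ/2) = 5 sin(90°).
The full chord = 2 × 5 × sin(90°) = 10.

10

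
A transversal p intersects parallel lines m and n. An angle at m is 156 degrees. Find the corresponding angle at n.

Corresponding angles formed by parallel lines and a transversal are equal.
The given angle is 156 degrees.
The corresponding angle = 156 degrees.

156 degrees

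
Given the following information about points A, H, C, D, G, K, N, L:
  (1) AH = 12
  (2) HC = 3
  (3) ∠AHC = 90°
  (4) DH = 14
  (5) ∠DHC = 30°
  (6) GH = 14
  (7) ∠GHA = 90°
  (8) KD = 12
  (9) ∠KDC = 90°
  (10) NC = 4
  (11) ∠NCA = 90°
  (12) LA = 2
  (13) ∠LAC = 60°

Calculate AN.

Step 1: By the law of cosines on triangle CHA: CA² = 3² + 12² − 2·3·12·cos(90°) = 153, so CA = 3·√17.
Step 2: By the law of cosines on triangle ACN: AN² = (3·√17)² + 4² − 2·3·√17·4·cos(90°) = 169, so AN = 13.

Therefore, the length of AN = 13.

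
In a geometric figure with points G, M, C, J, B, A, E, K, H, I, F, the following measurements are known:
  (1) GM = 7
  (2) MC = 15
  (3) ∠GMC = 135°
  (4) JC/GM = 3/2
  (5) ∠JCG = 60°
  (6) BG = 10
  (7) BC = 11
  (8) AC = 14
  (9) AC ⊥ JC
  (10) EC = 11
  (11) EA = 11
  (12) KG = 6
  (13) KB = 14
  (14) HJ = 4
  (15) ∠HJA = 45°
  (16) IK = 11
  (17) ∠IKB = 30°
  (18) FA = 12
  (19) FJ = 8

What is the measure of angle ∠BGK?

Step 1: By the inverse law of cosines on triangle BGK: cos(∠BGK) = (10² + 6² − 14²) / (2·10·6) = -60/120 = -0.5, so ∠BGK = 120°.

Therefore, the measure of angle ∠BGK = 120°.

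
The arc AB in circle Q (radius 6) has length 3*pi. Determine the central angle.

The full circumference is 2πr = 12*pi.
The arc is 3*pi / 12*pi = 1/4 of the full circle.
So the central angle = 1/4 × 360° = 90°.

90°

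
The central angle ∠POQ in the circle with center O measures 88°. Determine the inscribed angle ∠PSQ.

Inscribed angle = 88° / 2 = 44° (inscribed angle theorem).

44°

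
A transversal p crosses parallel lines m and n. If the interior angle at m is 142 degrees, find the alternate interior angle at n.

Alternate interior angles formed by parallel lines and a transversal are equal.
The given angle is 142 degrees.
The alternate interior angle = 142 degrees.

142 degrees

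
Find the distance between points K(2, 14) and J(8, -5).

d = sqrt((6)^2 + (-19)^2) = sqrt(397)

sqrt(397)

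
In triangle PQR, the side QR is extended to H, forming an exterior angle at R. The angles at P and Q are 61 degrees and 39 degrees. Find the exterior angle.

The interior angle at R is 180 - 61 - 39 = 80 degrees.
The exterior angle and interior angle at R are supplementary:
Exterior angle = 180 - 80 = 100 degrees.

100 degrees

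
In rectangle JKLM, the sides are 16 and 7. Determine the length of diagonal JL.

Using the Pythagorean theorem:
d² = 16² + 7² = 256 + 49 = 305
d = sqrt(305)

sqrt(305)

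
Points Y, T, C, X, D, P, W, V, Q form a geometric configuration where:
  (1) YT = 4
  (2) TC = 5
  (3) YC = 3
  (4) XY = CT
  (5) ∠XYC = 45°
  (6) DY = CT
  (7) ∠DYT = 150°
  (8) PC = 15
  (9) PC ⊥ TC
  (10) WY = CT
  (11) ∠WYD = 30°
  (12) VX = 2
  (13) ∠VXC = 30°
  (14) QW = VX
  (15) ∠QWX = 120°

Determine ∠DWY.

From the given relations: WY = CT = 5; DY = CT = 5.
Step 1: By the law of cosines on triangle WYD: WD² = 5² + 5² − 2·5·5·cos(30°) = 6.7, so WD ≈ 2.59.
Step 2: By the inverse law of cosines on triangle DWY: cos(∠DWY) = (2.59² + 5² − 5²) / (2·2.59·5) = 6.7/25.88 = 0.2588, so ∠DWY = 75°.

Therefore, the measure of angle ∠DWY = 75°.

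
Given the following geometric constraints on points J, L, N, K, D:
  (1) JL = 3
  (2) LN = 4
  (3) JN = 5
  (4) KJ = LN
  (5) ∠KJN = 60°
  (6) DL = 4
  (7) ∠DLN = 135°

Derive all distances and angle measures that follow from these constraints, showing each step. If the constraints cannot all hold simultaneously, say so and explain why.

The constraints are consistent.

From the given relations:
  KJ = LN = 4

Step 1: From NJ = 5, JK = 4, and ∠NJK = 60°, by the law of cosines:
  NK² = NJ² + JK² - 2·NJ·JK·cos(60°) = 25 + 16 - 20 = 21
  NK = √21

Step 2: From NL = 4, LD = 4, and ∠NLD = 135°, by the law of cosines:
  ND² = NL² + LD² - 2·NL·LD·cos(135°) = 16 + 16 + 22.63 = 54.63
  ND ≈ 7.39

Step 3: From JL = 3, JN = 5, LN = 4, by the inverse law of cosines:
  cos(∠LJN) = (JL² + JN² - LN²) / (2·JL·JN)
  ∠LJN = 53.13°

Step 4: From LJ = 3, LN = 4, JN = 5, by the inverse law of cosines:
  cos(∠JLN) = (LJ² + LN² - JN²) / (2·LJ·LN)
  ∠JLN = 90°

Step 5: From NJ = 5, NL = 4, JL = 3, by the inverse law of cosines:
  cos(∠JNL) = (NJ² + NL² - JL²) / (2·NJ·NL)
  ∠JNL = 36.87°

Step 6: From ND = 7.39, NL = 4, DL = 4, by the inverse law of cosines:
  cos(∠DNL) = (ND² + NL² - DL²) / (2·ND·NL)
  ∠DNL = 22.5°

Step 7: From NJ = 5, NK = √21, JK = 4, by the inverse law of cosines:
  cos(∠JNK) = (NJ² + NK² - JK²) / (2·NJ·NK)
  ∠JNK = 49.11°

Step 8: From KJ = 4, KN = √21, JN = 5, by the inverse law of cosines:
  cos(∠JKN) = (KJ² + KN² - JN²) / (2·KJ·KN)
  ∠JKN = 70.89°

Step 9: From DL = 4, DN = 7.39, LN = 4, by the inverse law of cosines:
  cos(∠LDN) = (DL² + DN² - LN²) / (2·DL·DN)
  ∠LDN = 22.5°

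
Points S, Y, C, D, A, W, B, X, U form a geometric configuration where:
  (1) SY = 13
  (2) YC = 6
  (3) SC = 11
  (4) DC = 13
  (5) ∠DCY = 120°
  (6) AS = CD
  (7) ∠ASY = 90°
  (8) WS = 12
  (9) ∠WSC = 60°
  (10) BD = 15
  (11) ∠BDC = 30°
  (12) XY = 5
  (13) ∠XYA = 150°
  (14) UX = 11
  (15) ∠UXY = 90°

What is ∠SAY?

From the given relations: AS = CD = 13.
Step 1: By the law of cosines on triangle ASY: AY² = 13² + 13² − 2·13·13·cos(90°) = 338, so AY = 13·√2.
Step 2: By the inverse law of cosines on triangle SAY: cos(∠SAY) = (13² + (13·√2)² − 13²) / (2·13·13·√2) = 338/478 = 0.7071, so ∠SAY = 45°.

Therefore, the measure of angle ∠SAY = 45°.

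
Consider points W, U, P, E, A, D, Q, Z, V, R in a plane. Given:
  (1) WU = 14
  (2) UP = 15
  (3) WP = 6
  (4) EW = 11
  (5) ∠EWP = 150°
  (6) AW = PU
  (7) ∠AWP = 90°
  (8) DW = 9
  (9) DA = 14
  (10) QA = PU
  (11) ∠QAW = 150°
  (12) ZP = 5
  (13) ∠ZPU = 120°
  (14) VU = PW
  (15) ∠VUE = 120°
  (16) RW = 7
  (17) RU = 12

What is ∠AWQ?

From the given relations: AW = PU = 15; QA = PU = 15.
Step 1: By the law of cosines on triangle WAQ: WQ² = 15² + 15² − 2·15·15·cos(150°) = 839.71, so WQ ≈ 28.98.
Step 2: By the inverse law of cosines on triangle AWQ: cos(∠AWQ) = (15² + 28.98² − 15²) / (2·15·28.98) = 839.71/869.33 = 0.9659, so ∠AWQ = 15°.

Therefore, the measure of angle ∠AWQ = 15°.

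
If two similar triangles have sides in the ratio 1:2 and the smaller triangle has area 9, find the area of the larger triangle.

Area ratio = (1/2)^2 = 1/4. Area of the larger triangle = 9 * 4/1 = 36.

36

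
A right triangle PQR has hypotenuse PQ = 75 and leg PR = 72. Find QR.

Rearranging the Pythagorean theorem to solve for the unknown leg:
leg^2 = hypotenuse^2 - known_leg^2 = 5625 - 5184 = 441
leg = sqrt(441) = 21.

21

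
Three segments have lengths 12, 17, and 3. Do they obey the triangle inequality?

The longest side is 17. The other two sides sum to 3 + 12 = 15.
Since 15 ≤ 17, the two shorter sides cannot reach around to close the triangle.

No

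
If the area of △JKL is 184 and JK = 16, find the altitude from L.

Rearranging the area formula Area = (1/2) * base * height:
height = 2 * Area / base = 2 * 184 / 16 = 23.

23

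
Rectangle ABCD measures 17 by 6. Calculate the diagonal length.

A rectangle's diagonal splits it into two right triangles, with the diagonal as the hypotenuse.
By the Pythagorean theorem, d^2 = 17^2 + 6^2 = 325.
Therefore d = sqrt(325) = 5*sqrt(13).

5*sqrt(13)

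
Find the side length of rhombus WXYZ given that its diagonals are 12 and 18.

In a rhombus, the diagonals bisect each other perpendicularly, creating four congruent right triangles.
Each triangle has legs 6 (half of 12) and 9 (half of 18).
The hypotenuse of each right triangle is a side of the rhombus:
side = sqrt(6^2 + 9^2) = sqrt(117) = 3*sqrt(13)

3*sqrt(13)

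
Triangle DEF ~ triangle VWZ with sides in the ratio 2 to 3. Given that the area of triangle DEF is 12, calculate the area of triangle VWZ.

The ratio of areas of similar triangles = (side ratio)^2.
Side ratio = 2:3, so area ratio = 4:9.
Area of VWZ / Area of DEF = 9/4
Area of VWZ = 12 * 9/4 = 27

27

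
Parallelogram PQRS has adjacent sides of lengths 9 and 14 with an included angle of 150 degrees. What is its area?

Area = a * b * sin(theta)
Area = 9 * 14 * sin(150 degrees)
Area = 126 * 1/2
Area = 63

63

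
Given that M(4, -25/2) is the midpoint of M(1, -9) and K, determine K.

Using the midpoint formula: M = ((x1 + x2)/2, (y1 + y2)/2)
We know M = (4, -25/2) and M = (1, -9)
For x: 4 = (1 + x2)/2, so x2 = 2*4 - 1 = 7
For y: -25/2 = (-9 + y2)/2, so y2 = 2*-25/2 - -9 = -16
K = (7, -16)

(7, -16)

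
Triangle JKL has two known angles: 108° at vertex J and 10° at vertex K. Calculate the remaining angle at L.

The interior angles sum to 180°: angle L = 180 - 108 - 10 = 62°.
The triangle is obtuse (angles 108°, 10°, 62°).

62 degrees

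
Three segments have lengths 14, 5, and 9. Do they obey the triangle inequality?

Check the triangle inequality: 5 + 9 = 14 ≤ 14.
Since the sum of two sides does not exceed the third, no triangle can be formed.

No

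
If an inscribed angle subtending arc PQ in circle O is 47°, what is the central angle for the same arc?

By the inscribed angle theorem, the central angle is twice the inscribed angle.
Central angle = 2 × 47° = 94°

94°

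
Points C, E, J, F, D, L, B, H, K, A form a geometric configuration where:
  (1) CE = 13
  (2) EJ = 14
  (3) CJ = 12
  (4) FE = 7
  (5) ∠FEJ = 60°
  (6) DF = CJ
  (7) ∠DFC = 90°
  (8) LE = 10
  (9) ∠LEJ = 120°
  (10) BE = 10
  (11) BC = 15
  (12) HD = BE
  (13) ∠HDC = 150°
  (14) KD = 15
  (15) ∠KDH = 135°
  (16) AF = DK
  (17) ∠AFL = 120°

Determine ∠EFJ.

Step 1: By the law of cosines on triangle FEJ: FJ² = 7² + 14² − 2·7·14·cos(60°) = 147, so FJ = 7·√3.
Step 2: By the inverse law of cosines on triangle EFJ: cos(∠EFJ) = (7² + (7·√3)² − 14²) / (2·7·7·√3) = 0/169.74 = 0, so ∠EFJ = 90°.

Therefore, the measure of angle ∠EFJ = 90°.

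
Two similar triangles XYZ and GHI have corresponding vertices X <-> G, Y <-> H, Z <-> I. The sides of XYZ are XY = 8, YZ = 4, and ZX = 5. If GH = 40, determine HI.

k = 40/8 = 5. HI = 5 * 4 = 20.

20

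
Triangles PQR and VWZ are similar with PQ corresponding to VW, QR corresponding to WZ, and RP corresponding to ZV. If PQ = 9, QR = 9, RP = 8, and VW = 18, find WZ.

Since the triangles are similar, the ratio of corresponding sides is constant.
Scale factor k = VW / PQ = 18 / 9 = 2
WZ = k * QR = 2 * 9 = 18

18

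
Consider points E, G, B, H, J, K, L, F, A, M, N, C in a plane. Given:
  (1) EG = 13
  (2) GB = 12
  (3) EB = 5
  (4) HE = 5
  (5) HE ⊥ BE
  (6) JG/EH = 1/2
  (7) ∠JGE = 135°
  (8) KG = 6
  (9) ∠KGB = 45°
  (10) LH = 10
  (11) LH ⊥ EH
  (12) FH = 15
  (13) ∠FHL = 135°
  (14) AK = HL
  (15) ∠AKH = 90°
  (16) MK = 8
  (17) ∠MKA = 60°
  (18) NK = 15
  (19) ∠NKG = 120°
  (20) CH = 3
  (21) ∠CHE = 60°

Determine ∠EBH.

Step 1: By the law of cosines on triangle BEH: BH² = 5² + 5² − 2·5·5·cos(90°) = 50, so BH = 5·√2.
Step 2: By the inverse law of cosines on triangle EBH: cos(∠EBH) = (5² + (5·√2)² − 5²) / (2·5·5·√2) = 50/70.71 = 0.7071, so ∠EBH = 45°.

Therefore, the measure of angle ∠EBH = 45°.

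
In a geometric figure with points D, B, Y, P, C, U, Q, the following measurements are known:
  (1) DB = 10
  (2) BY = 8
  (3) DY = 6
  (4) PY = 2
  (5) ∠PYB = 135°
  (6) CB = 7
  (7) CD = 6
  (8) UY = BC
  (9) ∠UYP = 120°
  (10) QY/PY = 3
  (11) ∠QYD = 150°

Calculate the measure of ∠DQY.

From the given relations: QY = 3·PY = 3·2 = 6.
Step 1: By the law of cosines on triangle QYD: QD² = 6² + 6² − 2·6·6·cos(150°) = 134.35, so QD ≈ 11.59.
Step 2: By the inverse law of cosines on triangle DQY: cos(∠DQY) = (11.59² + 6² − 6²) / (2·11.59·6) = 134.35/139.09 = 0.9659, so ∠DQY = 15°.

Therefore, the measure of angle ∠DQY = 15°.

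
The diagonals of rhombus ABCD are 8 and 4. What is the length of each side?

In a rhombus, the diagonals bisect each other perpendicularly, creating four congruent right triangles.
Each triangle has legs 4 (half of 8) and 2 (half of 4).
The hypotenuse of each right triangle is a side of the rhombus:
side = sqrt(4^2 + 2^2) = sqrt(20) = 2*sqrt(5)

2*sqrt(5)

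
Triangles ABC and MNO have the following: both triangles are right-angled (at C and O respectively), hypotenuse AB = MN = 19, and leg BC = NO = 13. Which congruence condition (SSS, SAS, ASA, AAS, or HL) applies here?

Consider the given information: both triangles are right-angled (at C and O respectively), hypotenuse AB = MN = 19, and leg BC = NO = 13
This is not SSS or AAS: SSS requires all three pairs of sides, but we don't have that. AAS requires two angles and a non-included side.
The correct criterion is HL. The hypotenuse and one leg of two right triangles are equal (Hypotenuse-Leg).

HL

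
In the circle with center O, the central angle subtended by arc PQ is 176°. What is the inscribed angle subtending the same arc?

By the inscribed angle theorem, the inscribed angle is half the central angle.
Inscribed angle = 176° / 2 = 88°

88°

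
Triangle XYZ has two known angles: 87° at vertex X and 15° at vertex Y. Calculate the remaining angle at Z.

By the triangle angle sum property, the three interior angles of any triangle add up to 180°.
We know angle X = 87° and angle Y = 15°, so their sum is 102°.
Therefore angle Z = 180° - 102° = 78°.

78 degrees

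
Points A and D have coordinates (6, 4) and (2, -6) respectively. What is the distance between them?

d = sqrt((-4)^2 + (-10)^2) = sqrt(116) = 2*sqrt(29)

2*sqrt(29)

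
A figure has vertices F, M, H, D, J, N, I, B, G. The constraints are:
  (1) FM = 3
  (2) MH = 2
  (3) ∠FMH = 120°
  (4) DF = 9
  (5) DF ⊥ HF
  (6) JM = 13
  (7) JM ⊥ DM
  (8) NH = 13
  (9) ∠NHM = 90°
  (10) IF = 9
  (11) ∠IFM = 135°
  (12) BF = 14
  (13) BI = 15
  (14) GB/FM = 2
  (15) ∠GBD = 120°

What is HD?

Step 1: By the law of cosines on triangle FMH: FH² = 3² + 2² − 2·3·2·cos(120°) = 19, so FH = √19.
Step 2: By the law of cosines on triangle HFD: HD² = √19² + 9² − 2·√19·9·cos(90°) = 100, so HD = 10.

Therefore, the length of HD = 10.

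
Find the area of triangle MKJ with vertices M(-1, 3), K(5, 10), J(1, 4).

Using the Shoelace formula for a triangle:
Area = (1/2)|x0(y1 - y2) + x1(y2 - y0) + x2(y0 - y1)|
Area = (1/2)|-1(10 - 4) + 5(4 - 3) + 1(3 - 10)|
Area = (1/2)|-6 + 5 + -7|
Area = (1/2)|-8|
Area = (1/2)(8)
Area = 4

4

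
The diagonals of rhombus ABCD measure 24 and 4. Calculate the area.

Area = (24 * 4) / 2 = 96 / 2 = 48

48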